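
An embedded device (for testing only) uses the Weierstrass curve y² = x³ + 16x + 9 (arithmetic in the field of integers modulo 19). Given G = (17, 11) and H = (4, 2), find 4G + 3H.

O

First 4G:
Double-and-add on 4 = (100)₂. Start with G = (17, 11) for the leading 1-bit.
double: tangent at (17, 11): λ = (3·17² + 16)/(2·11) ≡ 9/3. 3⁻¹ ≡ 13 (mod 19), so λ ≡ 9·13 ≡ 3.
  x = λ² - 17 - 17 = 9 - 34 ≡ 13; y = λ·(17 - 13) - 11 ≡ 1. → (13, 1)
double: tangent at (13, 1): λ = (3·13² + 16)/(2·1) ≡ 10/2. 2⁻¹ ≡ 10 (mod 19), so λ ≡ 10·10 ≡ 5.
  x = λ² - 13 - 13 = 25 - 26 ≡ 18; y = λ·(13 - 18) - 1 ≡ 12. → (18, 12)
4G = (18, 12).
Next 3H:
Repeated addition: build up to 3H.
2H: tangent at (4, 2): λ = (3·4² + 16)/(2·2) ≡ 7/4. 4⁻¹ ≡ 5 (mod 19) since 4·5 = 20 ≡ 1, so λ ≡ 7·5 ≡ 16.
  x = λ² - 4 - 4 = 256 - 8 ≡ 1; y = λ·(4 - 1) - 2 ≡ 8. → (1, 8)
3H: (1, 8) + (4, 2). λ = (2 - 8)/(4 - 1) ≡ 13/3 mod 19. 3⁻¹ ≡ 13 (mod 19), so λ ≡ 17.
  x = λ² - 1 - 4 = 289 - 5 ≡ 18; y = λ·(1 - 18) - 8 ≡ 7. → (18, 7)
3H = (18, 7).
Finally 4G + 3H:
(18, 12) + (18, 7): same x and y₁ ≡ -y₂, so the sum is ∞.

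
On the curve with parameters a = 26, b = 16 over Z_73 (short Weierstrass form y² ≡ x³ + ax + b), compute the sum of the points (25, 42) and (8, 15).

(16, 41)

(25, 42) + (8, 15). λ = (15 - 42)/(8 - 25) ≡ 46/56 mod 73. 56⁻¹ ≡ 30 (mod 73), so λ ≡ 66.
  x = λ² - 25 - 8 = 4356 - 33 ≡ 16; y = λ·(25 - 16) - 42 ≡ 41. → (16, 41)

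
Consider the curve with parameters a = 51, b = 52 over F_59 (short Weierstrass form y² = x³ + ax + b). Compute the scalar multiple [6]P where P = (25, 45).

Repeated addition: build up to 6P.
2P: tangent at (25, 45): λ = (3·25² + 51)/(2·45) ≡ 38/31. 31⁻¹ ≡ 40 (mod 59), so λ ≡ 38·40 ≡ 45.
  x = λ² - 25 - 25 = 2025 - 50 ≡ 28; y = λ·(25 - 28) - 45 ≡ 56. → (28, 56)
3P: (28, 56) + (25, 45). λ = (45 - 56)/(25 - 28) ≡ 48/56 mod 59. 56⁻¹ ≡ 39 (mod 59) since 56·39 = 2184 ≡ 1, so λ ≡ 43.
  x = λ² - 28 - 25 = 1849 - 53 ≡ 26; y = λ·(28 - 26) - 56 ≡ 30. → (26, 30)
4P: (26, 30) + (25, 45). λ = (45 - 30)/(25 - 26) ≡ 15/58 mod 59. 58⁻¹ ≡ 58 (mod 59), so λ ≡ 44.
  x = λ² - 26 - 25 = 1936 - 51 ≡ 56; y = λ·(26 - 56) - 30 ≡ 7. → (56, 7)
5P: (56, 7) + (25, 45). λ = (45 - 7)/(25 - 56) ≡ 38/28 mod 59. 28⁻¹ ≡ 19 (mod 59) since 28·19 = 532 ≡ 1, so λ ≡ 14.
  x = λ² - 56 - 25 = 196 - 81 ≡ 56; y = λ·(56 - 56) - 7 ≡ 52. → (56, 52)
6P: (56, 52) + (25, 45). λ = (45 - 52)/(25 - 56) ≡ 52/28 mod 59. 28⁻¹ ≡ 19 (mod 59), so λ ≡ 44.
  x = λ² - 56 - 25 = 1936 - 81 ≡ 26; y = λ·(56 - 26) - 52 ≡ 29. → (26, 29)

(26, 29)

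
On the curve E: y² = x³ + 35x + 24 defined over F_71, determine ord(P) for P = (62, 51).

2P: tangent at (62, 51): λ = (3·62² + 35)/(2·51) ≡ 65/31. 31⁻¹ ≡ 55 (mod 71), so λ ≡ 65·55 ≡ 25.
  x = λ² - 62 - 62 = 625 - 124 ≡ 4; y = λ·(62 - 4) - 51 ≡ 50. → (4, 50)
3P: (4, 50) + (62, 51). λ = (51 - 50)/(62 - 4) ≡ 1/58 mod 71. 58⁻¹ ≡ 60 (mod 71), so λ ≡ 60.
  x = λ² - 4 - 62 = 3600 - 66 ≡ 55; y = λ·(4 - 55) - 50 ≡ 14. → (55, 14)
4P: (55, 14) + (62, 51). λ = (51 - 14)/(62 - 55) ≡ 37/7 mod 71. 7⁻¹ ≡ 61 (mod 71), so λ ≡ 56.
  x = λ² - 55 - 62 = 3136 - 117 ≡ 37; y = λ·(55 - 37) - 14 ≡ 0. → (37, 0)
5P: (37, 0) + (62, 51). λ = (51 - 0)/(62 - 37) ≡ 51/25 mod 71. 25⁻¹ ≡ 54 (mod 71) since 25·54 = 1350 ≡ 1, so λ ≡ 56.
  x = λ² - 37 - 62 = 3136 - 99 ≡ 55; y = λ·(37 - 55) - 0 ≡ 57. → (55, 57)
6P: (55, 57) + (62, 51). λ = (51 - 57)/(62 - 55) ≡ 65/7 mod 71. 7⁻¹ ≡ 61 (mod 71) since 7·61 = 427 ≡ 1, so λ ≡ 60.
  x = λ² - 55 - 62 = 3600 - 117 ≡ 4; y = λ·(55 - 4) - 57 ≡ 21. → (4, 21)
7P: (4, 21) + (62, 51). λ = (51 - 21)/(62 - 4) ≡ 30/58 mod 71. 58⁻¹ ≡ 60 (mod 71), so λ ≡ 25.
  x = λ² - 4 - 62 = 625 - 66 ≡ 62; y = λ·(4 - 62) - 21 ≡ 20. → (62, 20)
8P: (62, 20) + (62, 51): same x and y₁ ≡ -y₂, so the sum is the point at infinity.
8P = the point at infinity, so the order is 8.

8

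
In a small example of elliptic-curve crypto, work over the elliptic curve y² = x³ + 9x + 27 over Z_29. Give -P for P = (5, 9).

-(5, 9) = (5, -9 mod 29) = (5, 20).

(5, 20)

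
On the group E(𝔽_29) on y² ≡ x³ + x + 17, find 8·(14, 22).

Write Q = (14, 22).
Double-and-add on 8 = (1000)₂. Start with Q = (14, 22) for the leading 1-bit.
double: tangent at (14, 22): λ = (3·14² + 1)/(2·22) ≡ 9/15. 15⁻¹ ≡ 2 (mod 29) since 15·2 = 30 ≡ 1, so λ ≡ 9·2 ≡ 18.
  x = λ² - 14 - 14 = 324 - 28 ≡ 6; y = λ·(14 - 6) - 22 ≡ 6. → (6, 6)
double: tangent at (6, 6): λ = (3·6² + 1)/(2·6) ≡ 22/12. 12⁻¹ ≡ 17 (mod 29), so λ ≡ 22·17 ≡ 26.
  x = λ² - 6 - 6 = 676 - 12 ≡ 26; y = λ·(6 - 26) - 6 ≡ 25. → (26, 25)
double: tangent at (26, 25): λ = (3·26² + 1)/(2·25) ≡ 28/21. 21⁻¹ ≡ 18 (mod 29), so λ ≡ 28·18 ≡ 11.
  x = λ² - 26 - 26 = 121 - 52 ≡ 11; y = λ·(26 - 11) - 25 ≡ 24. → (11, 24)

(11, 24)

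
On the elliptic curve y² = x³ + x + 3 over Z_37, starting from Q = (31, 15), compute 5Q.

(19, 6)

Double-and-add on 5 = (101)₂. Start with Q = (31, 15) for the leading 1-bit.
double: tangent at (31, 15): λ = (3·31² + 1)/(2·15) ≡ 35/30. 30⁻¹ ≡ 21 (mod 37), so λ ≡ 35·21 ≡ 32.
  x = λ² - 31 - 31 = 1024 - 62 ≡ 0; y = λ·(31 - 0) - 15 ≡ 15. → (0, 15)
double: tangent at (0, 15): λ = (3·0² + 1)/(2·15) ≡ 1/30. 30⁻¹ ≡ 21 (mod 37), so λ ≡ 1·21 ≡ 21.
  x = λ² - 0 - 0 = 441 - 0 ≡ 34; y = λ·(0 - 34) - 15 ≡ 11. → (34, 11)
add Q: (34, 11) + (31, 15). λ = (15 - 11)/(31 - 34) ≡ 4/34 mod 37. 34⁻¹ ≡ 12 (mod 37), so λ ≡ 11.
  x = λ² - 34 - 31 = 121 - 65 ≡ 19; y = λ·(34 - 19) - 11 ≡ 6. → (19, 6)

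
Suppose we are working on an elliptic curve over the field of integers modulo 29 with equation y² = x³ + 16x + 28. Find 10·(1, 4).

O

Write G = (1, 4).
Repeated addition: build up to 10G.
2G: tangent at (1, 4): λ = (3·1² + 16)/(2·4) ≡ 19/8. 8⁻¹ ≡ 11 (mod 29), so λ ≡ 19·11 ≡ 6.
  x = λ² - 1 - 1 = 36 - 2 ≡ 5; y = λ·(1 - 5) - 4 ≡ 1. → (5, 1)
3G: (5, 1) + (1, 4). λ = (4 - 1)/(1 - 5) ≡ 3/25 mod 29. 25⁻¹ ≡ 7 (mod 29), so λ ≡ 21.
  x = λ² - 5 - 1 = 441 - 6 ≡ 0; y = λ·(5 - 0) - 1 ≡ 17. → (0, 17)
4G: (0, 17) + (1, 4). λ = (4 - 17)/(1 - 0) ≡ 16/1 mod 29. 1⁻¹ ≡ 1 (mod 29), so λ ≡ 16.
  x = λ² - 0 - 1 = 256 - 1 ≡ 23; y = λ·(0 - 23) - 17 ≡ 21. → (23, 21)
5G: (23, 21) + (1, 4). λ = (4 - 21)/(1 - 23) ≡ 12/7 mod 29. 7⁻¹ ≡ 25 (mod 29) since 7·25 = 175 ≡ 1, so λ ≡ 10.
  x = λ² - 23 - 1 = 100 - 24 ≡ 18; y = λ·(23 - 18) - 21 ≡ 0. → (18, 0)
6G: (18, 0) + (1, 4). λ = (4 - 0)/(1 - 18) ≡ 4/12 mod 29. 12⁻¹ ≡ 17 (mod 29) since 12·17 = 204 ≡ 1, so λ ≡ 10.
  x = λ² - 18 - 1 = 100 - 19 ≡ 23; y = λ·(18 - 23) - 0 ≡ 8. → (23, 8)
7G: (23, 8) + (1, 4). λ = (4 - 8)/(1 - 23) ≡ 25/7 mod 29. 7⁻¹ ≡ 25 (mod 29), so λ ≡ 16.
  x = λ² - 23 - 1 = 256 - 24 ≡ 0; y = λ·(23 - 0) - 8 ≡ 12. → (0, 12)
8G: (0, 12) + (1, 4). λ = (4 - 12)/(1 - 0) ≡ 21/1 mod 29. 1⁻¹ ≡ 1 (mod 29), so λ ≡ 21.
  x = λ² - 0 - 1 = 441 - 1 ≡ 5; y = λ·(0 - 5) - 12 ≡ 28. → (5, 28)
9G: (5, 28) + (1, 4). λ = (4 - 28)/(1 - 5) ≡ 5/25 mod 29. 25⁻¹ ≡ 7 (mod 29), so λ ≡ 6.
  x = λ² - 5 - 1 = 36 - 6 ≡ 1; y = λ·(5 - 1) - 28 ≡ 25. → (1, 25)
10G: (1, 25) + (1, 4): same x and y₁ ≡ -y₂, so the sum is O.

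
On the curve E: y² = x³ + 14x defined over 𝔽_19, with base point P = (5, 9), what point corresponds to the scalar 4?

(16, 8)

Double-and-add on 4 = (100)₂. Start with P = (5, 9) for the leading 1-bit.
double: tangent at (5, 9): λ = (3·5² + 14)/(2·9) ≡ 13/18. 18⁻¹ ≡ 18 (mod 19) since 18·18 = 324 ≡ 1, so λ ≡ 13·18 ≡ 6.
  x = λ² - 5 - 5 = 36 - 10 ≡ 7; y = λ·(5 - 7) - 9 ≡ 17. → (7, 17)
double: tangent at (7, 17): λ = (3·7² + 14)/(2·17) ≡ 9/15. 15⁻¹ ≡ 14 (mod 19) since 15·14 = 210 ≡ 1, so λ ≡ 9·14 ≡ 12.
  x = λ² - 7 - 7 = 144 - 14 ≡ 16; y = λ·(7 - 16) - 17 ≡ 8. → (16, 8)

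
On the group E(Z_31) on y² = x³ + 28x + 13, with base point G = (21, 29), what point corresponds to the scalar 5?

(17, 16)

Double-and-add on 5 = (101)₂. Start with G = (21, 29) for the leading 1-bit.
double: tangent at (21, 29): λ = (3·21² + 28)/(2·29) ≡ 18/27. 27⁻¹ ≡ 23 (mod 31), so λ ≡ 18·23 ≡ 11.
  x = λ² - 21 - 21 = 121 - 42 ≡ 17; y = λ·(21 - 17) - 29 ≡ 15. → (17, 15)
double: tangent at (17, 15): λ = (3·17² + 28)/(2·15) ≡ 27/30. 30⁻¹ ≡ 30 (mod 31), so λ ≡ 27·30 ≡ 4.
  x = λ² - 17 - 17 = 16 - 34 ≡ 13; y = λ·(17 - 13) - 15 ≡ 1. → (13, 1)
add G: (13, 1) + (21, 29). λ = (29 - 1)/(21 - 13) ≡ 28/8 mod 31. 8⁻¹ ≡ 4 (mod 31), so λ ≡ 19.
  x = λ² - 13 - 21 = 361 - 34 ≡ 17; y = λ·(13 - 17) - 1 ≡ 16. → (17, 16)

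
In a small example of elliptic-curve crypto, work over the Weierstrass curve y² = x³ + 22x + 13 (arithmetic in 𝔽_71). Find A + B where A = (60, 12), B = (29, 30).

(60, 12) + (29, 30). λ = (30 - 12)/(29 - 60) ≡ 18/40 mod 71. 40⁻¹ ≡ 16 (mod 71), so λ ≡ 4.
  x = λ² - 60 - 29 = 16 - 89 ≡ 69; y = λ·(60 - 69) - 12 ≡ 23. → (69, 23)

(69, 23)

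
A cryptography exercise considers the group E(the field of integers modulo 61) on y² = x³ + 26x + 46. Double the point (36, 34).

(1, 16)

tangent at (36, 34): λ = (3·36² + 26)/(2·34) ≡ 10/7. 7⁻¹ ≡ 35 (mod 61), so λ ≡ 10·35 ≡ 45.
  x = λ² - 36 - 36 = 2025 - 72 ≡ 1; y = λ·(36 - 1) - 34 ≡ 16. → (1, 16)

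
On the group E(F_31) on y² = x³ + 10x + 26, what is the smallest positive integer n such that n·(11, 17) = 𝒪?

2P: tangent at (11, 17): λ = (3·11² + 10)/(2·17) ≡ 1/3. 3⁻¹ ≡ 21 (mod 31), so λ ≡ 1·21 ≡ 21.
  x = λ² - 11 - 11 = 441 - 22 ≡ 16; y = λ·(11 - 16) - 17 ≡ 2. → (16, 2)
3P: (16, 2) + (11, 17). λ = (17 - 2)/(11 - 16) ≡ 15/26 mod 31. 26⁻¹ ≡ 6 (mod 31) since 26·6 = 156 ≡ 1, so λ ≡ 28.
  x = λ² - 16 - 11 = 784 - 27 ≡ 13; y = λ·(16 - 13) - 2 ≡ 20. → (13, 20)
4P: (13, 20) + (11, 17). λ = (17 - 20)/(11 - 13) ≡ 28/29 mod 31. 29⁻¹ ≡ 15 (mod 31), so λ ≡ 17.
  x = λ² - 13 - 11 = 289 - 24 ≡ 17; y = λ·(13 - 17) - 20 ≡ 5. → (17, 5)
5P: (17, 5) + (11, 17). λ = (17 - 5)/(11 - 17) ≡ 12/25 mod 31. 25⁻¹ ≡ 5 (mod 31) since 25·5 = 125 ≡ 1, so λ ≡ 29.
  x = λ² - 17 - 11 = 841 - 28 ≡ 7; y = λ·(17 - 7) - 5 ≡ 6. → (7, 6)
6P: (7, 6) + (11, 17). λ = (17 - 6)/(11 - 7) ≡ 11/4 mod 31. 4⁻¹ ≡ 8 (mod 31) since 4·8 = 32 ≡ 1, so λ ≡ 26.
  x = λ² - 7 - 11 = 676 - 18 ≡ 7; y = λ·(7 - 7) - 6 ≡ 25. → (7, 25)
7P: (7, 25) + (11, 17). λ = (17 - 25)/(11 - 7) ≡ 23/4 mod 31. 4⁻¹ ≡ 8 (mod 31), so λ ≡ 29.
  x = λ² - 7 - 11 = 841 - 18 ≡ 17; y = λ·(7 - 17) - 25 ≡ 26. → (17, 26)
8P: (17, 26) + (11, 17). λ = (17 - 26)/(11 - 17) ≡ 22/25 mod 31. 25⁻¹ ≡ 5 (mod 31) since 25·5 = 125 ≡ 1, so λ ≡ 17.
  x = λ² - 17 - 11 = 289 - 28 ≡ 13; y = λ·(17 - 13) - 26 ≡ 11. → (13, 11)
9P: (13, 11) + (11, 17). λ = (17 - 11)/(11 - 13) ≡ 6/29 mod 31. 29⁻¹ ≡ 15 (mod 31), so λ ≡ 28.
  x = λ² - 13 - 11 = 784 - 24 ≡ 16; y = λ·(13 - 16) - 11 ≡ 29. → (16, 29)
10P: (16, 29) + (11, 17). λ = (17 - 29)/(11 - 16) ≡ 19/26 mod 31. 26⁻¹ ≡ 6 (mod 31), so λ ≡ 21.
  x = λ² - 16 - 11 = 441 - 27 ≡ 11; y = λ·(16 - 11) - 29 ≡ 14. → (11, 14)
11P: (11, 14) + (11, 17): same x and y₁ ≡ -y₂, so the sum is 𝒪.
11P = 𝒪, so the order is 11.

11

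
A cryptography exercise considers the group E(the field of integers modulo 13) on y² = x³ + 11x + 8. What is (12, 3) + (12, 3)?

(6, 11)

tangent at (12, 3): λ = (3·12² + 11)/(2·3) ≡ 1/6. 6⁻¹ ≡ 11 (mod 13), so λ ≡ 1·11 ≡ 11.
  x = λ² - 12 - 12 = 121 - 24 ≡ 6; y = λ·(12 - 6) - 3 ≡ 11. → (6, 11)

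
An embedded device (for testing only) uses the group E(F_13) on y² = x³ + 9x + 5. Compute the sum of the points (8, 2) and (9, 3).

(10, 9)

(8, 2) + (9, 3). λ = (3 - 2)/(9 - 8) ≡ 1/1 mod 13. 1⁻¹ ≡ 1 (mod 13) since 1·1 = 1 ≡ 1, so λ ≡ 1.
  x = λ² - 8 - 9 = 1 - 17 ≡ 10; y = λ·(8 - 10) - 2 ≡ 9. → (10, 9)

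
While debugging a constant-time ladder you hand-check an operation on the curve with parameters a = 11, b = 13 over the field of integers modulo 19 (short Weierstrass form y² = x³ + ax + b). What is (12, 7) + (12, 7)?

tangent at (12, 7): λ = (3·12² + 11)/(2·7) ≡ 6/14. 14⁻¹ ≡ 15 (mod 19), so λ ≡ 6·15 ≡ 14.
  x = λ² - 12 - 12 = 196 - 24 ≡ 1; y = λ·(12 - 1) - 7 ≡ 14. → (1, 14)

(1, 14)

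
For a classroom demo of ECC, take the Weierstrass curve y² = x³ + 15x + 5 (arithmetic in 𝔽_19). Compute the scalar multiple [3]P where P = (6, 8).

(2, 9)

Repeated addition: build up to 3P.
2P: tangent at (6, 8): λ = (3·6² + 15)/(2·8) ≡ 9/16. 16⁻¹ ≡ 6 (mod 19) since 16·6 = 96 ≡ 1, so λ ≡ 9·6 ≡ 16.
  x = λ² - 6 - 6 = 256 - 12 ≡ 16; y = λ·(6 - 16) - 8 ≡ 3. → (16, 3)
3P: (16, 3) + (6, 8). λ = (8 - 3)/(6 - 16) ≡ 5/9 mod 19. 9⁻¹ ≡ 17 (mod 19) since 9·17 = 153 ≡ 1, so λ ≡ 9.
  x = λ² - 16 - 6 = 81 - 22 ≡ 2; y = λ·(16 - 2) - 3 ≡ 9. → (2, 9)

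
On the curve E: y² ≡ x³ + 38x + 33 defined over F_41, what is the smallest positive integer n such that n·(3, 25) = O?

11

2P: tangent at (3, 25): λ = (3·3² + 38)/(2·25) ≡ 24/9. 9⁻¹ ≡ 32 (mod 41), so λ ≡ 24·32 ≡ 30.
  x = λ² - 3 - 3 = 900 - 6 ≡ 33; y = λ·(3 - 33) - 25 ≡ 18. → (33, 18)
3P: (33, 18) + (3, 25). λ = (25 - 18)/(3 - 33) ≡ 7/11 mod 41. 11⁻¹ ≡ 15 (mod 41) since 11·15 = 165 ≡ 1, so λ ≡ 23.
  x = λ² - 33 - 3 = 529 - 36 ≡ 1; y = λ·(33 - 1) - 18 ≡ 21. → (1, 21)
4P: (1, 21) + (3, 25). λ = (25 - 21)/(3 - 1) ≡ 4/2 mod 41. 2⁻¹ ≡ 21 (mod 41), so λ ≡ 2.
  x = λ² - 1 - 3 = 4 - 4 ≡ 0; y = λ·(1 - 0) - 21 ≡ 22. → (0, 22)
5P: (0, 22) + (3, 25). λ = (25 - 22)/(3 - 0) ≡ 3/3 mod 41. 3⁻¹ ≡ 14 (mod 41) since 3·14 = 42 ≡ 1, so λ ≡ 1.
  x = λ² - 0 - 3 = 1 - 3 ≡ 39; y = λ·(0 - 39) - 22 ≡ 21. → (39, 21)
6P: (39, 21) + (3, 25). λ = (25 - 21)/(3 - 39) ≡ 4/5 mod 41. 5⁻¹ ≡ 33 (mod 41), so λ ≡ 9.
  x = λ² - 39 - 3 = 81 - 42 ≡ 39; y = λ·(39 - 39) - 21 ≡ 20. → (39, 20)
7P: (39, 20) + (3, 25). λ = (25 - 20)/(3 - 39) ≡ 5/5 mod 41. 5⁻¹ ≡ 33 (mod 41), so λ ≡ 1.
  x = λ² - 39 - 3 = 1 - 42 ≡ 0; y = λ·(39 - 0) - 20 ≡ 19. → (0, 19)
8P: (0, 19) + (3, 25). λ = (25 - 19)/(3 - 0) ≡ 6/3 mod 41. 3⁻¹ ≡ 14 (mod 41) since 3·14 = 42 ≡ 1, so λ ≡ 2.
  x = λ² - 0 - 3 = 4 - 3 ≡ 1; y = λ·(0 - 1) - 19 ≡ 20. → (1, 20)
9P: (1, 20) + (3, 25). λ = (25 - 20)/(3 - 1) ≡ 5/2 mod 41. 2⁻¹ ≡ 21 (mod 41), so λ ≡ 23.
  x = λ² - 1 - 3 = 529 - 4 ≡ 33; y = λ·(1 - 33) - 20 ≡ 23. → (33, 23)
10P: (33, 23) + (3, 25). λ = (25 - 23)/(3 - 33) ≡ 2/11 mod 41. 11⁻¹ ≡ 15 (mod 41) since 11·15 = 165 ≡ 1, so λ ≡ 30.
  x = λ² - 33 - 3 = 900 - 36 ≡ 3; y = λ·(33 - 3) - 23 ≡ 16. → (3, 16)
11P: (3, 16) + (3, 25): same x and y₁ ≡ -y₂, so the sum is O.
11P = O, so the order is 11.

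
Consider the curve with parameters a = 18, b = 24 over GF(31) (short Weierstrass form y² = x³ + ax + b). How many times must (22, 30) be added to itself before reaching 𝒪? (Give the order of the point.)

9

2P: tangent at (22, 30): λ = (3·22² + 18)/(2·30) ≡ 13/29. 29⁻¹ ≡ 15 (mod 31) since 29·15 = 435 ≡ 1, so λ ≡ 13·15 ≡ 9.
  x = λ² - 22 - 22 = 81 - 44 ≡ 6; y = λ·(22 - 6) - 30 ≡ 21. → (6, 21)
3P: (6, 21) + (22, 30). λ = (30 - 21)/(22 - 6) ≡ 9/16 mod 31. 16⁻¹ ≡ 2 (mod 31) since 16·2 = 32 ≡ 1, so λ ≡ 18.
  x = λ² - 6 - 22 = 324 - 28 ≡ 17; y = λ·(6 - 17) - 21 ≡ 29. → (17, 29)
4P: (17, 29) + (22, 30). λ = (30 - 29)/(22 - 17) ≡ 1/5 mod 31. 5⁻¹ ≡ 25 (mod 31), so λ ≡ 25.
  x = λ² - 17 - 22 = 625 - 39 ≡ 28; y = λ·(17 - 28) - 29 ≡ 6. → (28, 6)
5P: (28, 6) + (22, 30). λ = (30 - 6)/(22 - 28) ≡ 24/25 mod 31. 25⁻¹ ≡ 5 (mod 31) since 25·5 = 125 ≡ 1, so λ ≡ 27.
  x = λ² - 28 - 22 = 729 - 50 ≡ 28; y = λ·(28 - 28) - 6 ≡ 25. → (28, 25)
6P: (28, 25) + (22, 30). λ = (30 - 25)/(22 - 28) ≡ 5/25 mod 31. 25⁻¹ ≡ 5 (mod 31), so λ ≡ 25.
  x = λ² - 28 - 22 = 625 - 50 ≡ 17; y = λ·(28 - 17) - 25 ≡ 2. → (17, 2)
7P: (17, 2) + (22, 30). λ = (30 - 2)/(22 - 17) ≡ 28/5 mod 31. 5⁻¹ ≡ 25 (mod 31), so λ ≡ 18.
  x = λ² - 17 - 22 = 324 - 39 ≡ 6; y = λ·(17 - 6) - 2 ≡ 10. → (6, 10)
8P: (6, 10) + (22, 30). λ = (30 - 10)/(22 - 6) ≡ 20/16 mod 31. 16⁻¹ ≡ 2 (mod 31), so λ ≡ 9.
  x = λ² - 6 - 22 = 81 - 28 ≡ 22; y = λ·(6 - 22) - 10 ≡ 1. → (22, 1)
9P: (22, 1) + (22, 30): same x and y₁ ≡ -y₂, so the sum is 𝒪.
9P = 𝒪, so the order is 9.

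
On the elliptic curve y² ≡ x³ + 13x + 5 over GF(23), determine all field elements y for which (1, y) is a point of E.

none

x³ + 13x + 5 = 19 ≡ 19 (mod 23).
19 is a non-residue mod 23; no y exists.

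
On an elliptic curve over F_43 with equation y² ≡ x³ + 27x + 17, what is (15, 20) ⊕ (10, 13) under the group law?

(32, 25)

(15, 20) + (10, 13). λ = (13 - 20)/(10 - 15) ≡ 36/38 mod 43. 38⁻¹ ≡ 17 (mod 43) since 38·17 = 646 ≡ 1, so λ ≡ 10.
  x = λ² - 15 - 10 = 100 - 25 ≡ 32; y = λ·(15 - 32) - 20 ≡ 25. → (32, 25)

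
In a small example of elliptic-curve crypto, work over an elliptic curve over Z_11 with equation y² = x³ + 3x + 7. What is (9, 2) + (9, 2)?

tangent at (9, 2): λ = (3·9² + 3)/(2·2) ≡ 4/4. 4⁻¹ ≡ 3 (mod 11), so λ ≡ 4·3 ≡ 1.
  x = λ² - 9 - 9 = 1 - 18 ≡ 5; y = λ·(9 - 5) - 2 ≡ 2. → (5, 2)

(5, 2)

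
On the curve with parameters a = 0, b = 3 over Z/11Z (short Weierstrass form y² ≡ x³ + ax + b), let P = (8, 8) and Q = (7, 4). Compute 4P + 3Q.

(7, 7)

First 4P:
Double-and-add on 4 = (100)₂. Start with P = (8, 8) for the leading 1-bit.
double: tangent at (8, 8): λ = (3·8² + 0)/(2·8) ≡ 5/5. 5⁻¹ ≡ 9 (mod 11), so λ ≡ 5·9 ≡ 1.
  x = λ² - 8 - 8 = 1 - 16 ≡ 7; y = λ·(8 - 7) - 8 ≡ 4. → (7, 4)
double: tangent at (7, 4): λ = (3·7² + 0)/(2·4) ≡ 4/8. 8⁻¹ ≡ 7 (mod 11) since 8·7 = 56 ≡ 1, so λ ≡ 4·7 ≡ 6.
  x = λ² - 7 - 7 = 36 - 14 ≡ 0; y = λ·(7 - 0) - 4 ≡ 5. → (0, 5)
4P = (0, 5).
Next 3Q:
Repeated addition: build up to 3Q.
2Q: tangent at (7, 4): λ = (3·7² + 0)/(2·4) ≡ 4/8. 8⁻¹ ≡ 7 (mod 11), so λ ≡ 4·7 ≡ 6.
  x = λ² - 7 - 7 = 36 - 14 ≡ 0; y = λ·(7 - 0) - 4 ≡ 5. → (0, 5)
3Q: (0, 5) + (7, 4). λ = (4 - 5)/(7 - 0) ≡ 10/7 mod 11. 7⁻¹ ≡ 8 (mod 11) since 7·8 = 56 ≡ 1, so λ ≡ 3.
  x = λ² - 0 - 7 = 9 - 7 ≡ 2; y = λ·(0 - 2) - 5 ≡ 0. → (2, 0)
3Q = (2, 0).
Finally 4P + 3Q:
(0, 5) + (2, 0). λ = (0 - 5)/(2 - 0) ≡ 6/2 mod 11. 2⁻¹ ≡ 6 (mod 11) since 2·6 = 12 ≡ 1, so λ ≡ 3.
  x = λ² - 0 - 2 = 9 - 2 ≡ 7; y = λ·(0 - 7) - 5 ≡ 7. → (7, 7)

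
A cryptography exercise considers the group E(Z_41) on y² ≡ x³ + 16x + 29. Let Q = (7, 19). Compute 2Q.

tangent at (7, 19): λ = (3·7² + 16)/(2·19) ≡ 40/38. 38⁻¹ ≡ 27 (mod 41), so λ ≡ 40·27 ≡ 14.
  x = λ² - 7 - 7 = 196 - 14 ≡ 18; y = λ·(7 - 18) - 19 ≡ 32. → (18, 32)

(18, 32)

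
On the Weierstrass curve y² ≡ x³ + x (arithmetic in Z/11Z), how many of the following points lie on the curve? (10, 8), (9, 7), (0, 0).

2

(10, 8): 8² ≡ 9, rhs ≡ 9 → on.
(9, 7): 7² ≡ 5, rhs ≡ 1 → off.
(0, 0): 0² ≡ 0, rhs ≡ 0 → on.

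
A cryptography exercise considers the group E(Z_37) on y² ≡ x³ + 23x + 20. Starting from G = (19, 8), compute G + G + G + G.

Double-and-add on 4 = (100)₂. Start with G = (19, 8) for the leading 1-bit.
double: tangent at (19, 8): λ = (3·19² + 23)/(2·8) ≡ 33/16. 16⁻¹ ≡ 7 (mod 37), so λ ≡ 33·7 ≡ 9.
  x = λ² - 19 - 19 = 81 - 38 ≡ 6; y = λ·(19 - 6) - 8 ≡ 35. → (6, 35)
double: tangent at (6, 35): λ = (3·6² + 23)/(2·35) ≡ 20/33. 33⁻¹ ≡ 9 (mod 37), so λ ≡ 20·9 ≡ 32.
  x = λ² - 6 - 6 = 1024 - 12 ≡ 13; y = λ·(6 - 13) - 35 ≡ 0. → (13, 0)

(13, 0)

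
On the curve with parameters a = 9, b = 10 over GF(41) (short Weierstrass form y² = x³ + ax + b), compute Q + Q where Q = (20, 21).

(32, 26)

tangent at (20, 21): λ = (3·20² + 9)/(2·21) ≡ 20/1. 1⁻¹ ≡ 1 (mod 41) since 1·1 = 1 ≡ 1, so λ ≡ 20·1 ≡ 20.
  x = λ² - 20 - 20 = 400 - 40 ≡ 32; y = λ·(20 - 32) - 21 ≡ 26. → (32, 26)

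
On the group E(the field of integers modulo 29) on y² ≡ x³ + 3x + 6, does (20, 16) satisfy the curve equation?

no

y² = 16² ≡ 24; x³ + 3x + 6 = 8066 ≡ 4 (mod 29). 24 ≠ 4.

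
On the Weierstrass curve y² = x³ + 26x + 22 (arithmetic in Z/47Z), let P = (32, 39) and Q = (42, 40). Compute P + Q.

(32, 39) + (42, 40). λ = (40 - 39)/(42 - 32) ≡ 1/10 mod 47. 10⁻¹ ≡ 33 (mod 47), so λ ≡ 33.
  x = λ² - 32 - 42 = 1089 - 74 ≡ 28; y = λ·(32 - 28) - 39 ≡ 46. → (28, 46)

(28, 46)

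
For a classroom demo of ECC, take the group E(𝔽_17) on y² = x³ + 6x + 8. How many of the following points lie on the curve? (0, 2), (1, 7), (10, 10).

1

(0, 2): 2² ≡ 4, rhs ≡ 8 → off.
(1, 7): 7² ≡ 15, rhs ≡ 15 → on.
(10, 10): 10² ≡ 15, rhs ≡ 14 → off.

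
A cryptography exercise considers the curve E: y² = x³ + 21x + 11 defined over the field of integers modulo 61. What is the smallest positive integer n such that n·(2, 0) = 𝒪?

2P: (2, 0) + (2, 0): same x and y₁ ≡ -y₂, so the sum is 𝒪.
2P = 𝒪, so the order is 2.

2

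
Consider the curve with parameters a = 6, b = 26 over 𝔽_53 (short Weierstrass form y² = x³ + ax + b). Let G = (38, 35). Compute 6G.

(34, 46)

Double-and-add on 6 = (110)₂. Start with G = (38, 35) for the leading 1-bit.
double: tangent at (38, 35): λ = (3·38² + 6)/(2·35) ≡ 45/17. 17⁻¹ ≡ 25 (mod 53) since 17·25 = 425 ≡ 1, so λ ≡ 45·25 ≡ 12.
  x = λ² - 38 - 38 = 144 - 76 ≡ 15; y = λ·(38 - 15) - 35 ≡ 29. → (15, 29)
add G: (15, 29) + (38, 35). λ = (35 - 29)/(38 - 15) ≡ 6/23 mod 53. 23⁻¹ ≡ 30 (mod 53) since 23·30 = 690 ≡ 1, so λ ≡ 21.
  x = λ² - 15 - 38 = 441 - 53 ≡ 17; y = λ·(15 - 17) - 29 ≡ 35. → (17, 35)
double: tangent at (17, 35): λ = (3·17² + 6)/(2·35) ≡ 25/17. 17⁻¹ ≡ 25 (mod 53) since 17·25 = 425 ≡ 1, so λ ≡ 25·25 ≡ 42.
  x = λ² - 17 - 17 = 1764 - 34 ≡ 34; y = λ·(17 - 34) - 35 ≡ 46. → (34, 46)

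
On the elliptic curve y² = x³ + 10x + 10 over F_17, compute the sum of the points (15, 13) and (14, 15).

(9, 9)

(15, 13) + (14, 15). λ = (15 - 13)/(14 - 15) ≡ 2/16 mod 17. 16⁻¹ ≡ 16 (mod 17), so λ ≡ 15.
  x = λ² - 15 - 14 = 225 - 29 ≡ 9; y = λ·(15 - 9) - 13 ≡ 9. → (9, 9)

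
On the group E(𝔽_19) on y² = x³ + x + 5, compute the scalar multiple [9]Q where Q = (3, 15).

Repeated addition: build up to 9Q.
2Q: tangent at (3, 15): λ = (3·3² + 1)/(2·15) ≡ 9/11. 11⁻¹ ≡ 7 (mod 19), so λ ≡ 9·7 ≡ 6.
  x = λ² - 3 - 3 = 36 - 6 ≡ 11; y = λ·(3 - 11) - 15 ≡ 13. → (11, 13)
3Q: (11, 13) + (3, 15). λ = (15 - 13)/(3 - 11) ≡ 2/11 mod 19. 11⁻¹ ≡ 7 (mod 19), so λ ≡ 14.
  x = λ² - 11 - 3 = 196 - 14 ≡ 11; y = λ·(11 - 11) - 13 ≡ 6. → (11, 6)
4Q: (11, 6) + (3, 15). λ = (15 - 6)/(3 - 11) ≡ 9/11 mod 19. 11⁻¹ ≡ 7 (mod 19) since 11·7 = 77 ≡ 1, so λ ≡ 6.
  x = λ² - 11 - 3 = 36 - 14 ≡ 3; y = λ·(11 - 3) - 6 ≡ 4. → (3, 4)
5Q: (3, 4) + (3, 15): same x and y₁ ≡ -y₂, so the sum is O.
6Q: O + (3, 15) = (3, 15) (identity).
7Q: tangent at (3, 15): λ = (3·3² + 1)/(2·15) ≡ 9/11. 11⁻¹ ≡ 7 (mod 19), so λ ≡ 9·7 ≡ 6.
  x = λ² - 3 - 3 = 36 - 6 ≡ 11; y = λ·(3 - 11) - 15 ≡ 13. → (11, 13)
8Q: (11, 13) + (3, 15). λ = (15 - 13)/(3 - 11) ≡ 2/11 mod 19. 11⁻¹ ≡ 7 (mod 19) since 11·7 = 77 ≡ 1, so λ ≡ 14.
  x = λ² - 11 - 3 = 196 - 14 ≡ 11; y = λ·(11 - 11) - 13 ≡ 6. → (11, 6)
9Q: (11, 6) + (3, 15). λ = (15 - 6)/(3 - 11) ≡ 9/11 mod 19. 11⁻¹ ≡ 7 (mod 19), so λ ≡ 6.
  x = λ² - 11 - 3 = 36 - 14 ≡ 3; y = λ·(11 - 3) - 6 ≡ 4. → (3, 4)

(3, 4)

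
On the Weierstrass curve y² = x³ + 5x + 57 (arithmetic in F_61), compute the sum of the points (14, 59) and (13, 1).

(43, 28)

(14, 59) + (13, 1). λ = (1 - 59)/(13 - 14) ≡ 3/60 mod 61. 60⁻¹ ≡ 60 (mod 61), so λ ≡ 58.
  x = λ² - 14 - 13 = 3364 - 27 ≡ 43; y = λ·(14 - 43) - 59 ≡ 28. → (43, 28)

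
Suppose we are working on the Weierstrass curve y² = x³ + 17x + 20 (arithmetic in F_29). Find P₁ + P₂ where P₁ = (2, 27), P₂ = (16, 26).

(2, 27) + (16, 26). λ = (26 - 27)/(16 - 2) ≡ 28/14 mod 29. 14⁻¹ ≡ 27 (mod 29) since 14·27 = 378 ≡ 1, so λ ≡ 2.
  x = λ² - 2 - 16 = 4 - 18 ≡ 15; y = λ·(2 - 15) - 27 ≡ 5. → (15, 5)

(15, 5)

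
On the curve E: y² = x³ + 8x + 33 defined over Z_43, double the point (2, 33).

(40, 5)

tangent at (2, 33): λ = (3·2² + 8)/(2·33) ≡ 20/23. 23⁻¹ ≡ 15 (mod 43) since 23·15 = 345 ≡ 1, so λ ≡ 20·15 ≡ 42.
  x = λ² - 2 - 2 = 1764 - 4 ≡ 40; y = λ·(2 - 40) - 33 ≡ 5. → (40, 5)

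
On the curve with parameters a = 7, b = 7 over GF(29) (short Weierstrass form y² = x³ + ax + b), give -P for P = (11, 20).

(11, 9)

-(11, 20) = (11, -20 mod 29) = (11, 9).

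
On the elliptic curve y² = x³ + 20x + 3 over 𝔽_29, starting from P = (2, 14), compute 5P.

Repeated addition: build up to 5P.
2P: tangent at (2, 14): λ = (3·2² + 20)/(2·14) ≡ 3/28. 28⁻¹ ≡ 28 (mod 29) since 28·28 = 784 ≡ 1, so λ ≡ 3·28 ≡ 26.
  x = λ² - 2 - 2 = 676 - 4 ≡ 5; y = λ·(2 - 5) - 14 ≡ 24. → (5, 24)
3P: (5, 24) + (2, 14). λ = (14 - 24)/(2 - 5) ≡ 19/26 mod 29. 26⁻¹ ≡ 19 (mod 29), so λ ≡ 13.
  x = λ² - 5 - 2 = 169 - 7 ≡ 17; y = λ·(5 - 17) - 24 ≡ 23. → (17, 23)
4P: (17, 23) + (2, 14). λ = (14 - 23)/(2 - 17) ≡ 20/14 mod 29. 14⁻¹ ≡ 27 (mod 29) since 14·27 = 378 ≡ 1, so λ ≡ 18.
  x = λ² - 17 - 2 = 324 - 19 ≡ 15; y = λ·(17 - 15) - 23 ≡ 13. → (15, 13)
5P: (15, 13) + (2, 14). λ = (14 - 13)/(2 - 15) ≡ 1/16 mod 29. 16⁻¹ ≡ 20 (mod 29) since 16·20 = 320 ≡ 1, so λ ≡ 20.
  x = λ² - 15 - 2 = 400 - 17 ≡ 6; y = λ·(15 - 6) - 13 ≡ 22. → (6, 22)

(6, 22)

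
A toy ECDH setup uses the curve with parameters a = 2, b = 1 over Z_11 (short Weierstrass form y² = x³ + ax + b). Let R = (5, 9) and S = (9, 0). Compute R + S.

(5, 9) + (9, 0). λ = (0 - 9)/(9 - 5) ≡ 2/4 mod 11. 4⁻¹ ≡ 3 (mod 11), so λ ≡ 6.
  x = λ² - 5 - 9 = 36 - 14 ≡ 0; y = λ·(5 - 0) - 9 ≡ 10. → (0, 10)

(0, 10)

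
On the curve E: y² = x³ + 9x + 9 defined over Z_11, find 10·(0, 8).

(0, 8)

Write P = (0, 8).
Double-and-add on 10 = (1010)₂. Start with P = (0, 8) for the leading 1-bit.
double: tangent at (0, 8): λ = (3·0² + 9)/(2·8) ≡ 9/5. 5⁻¹ ≡ 9 (mod 11), so λ ≡ 9·9 ≡ 4.
  x = λ² - 0 - 0 = 16 - 0 ≡ 5; y = λ·(0 - 5) - 8 ≡ 5. → (5, 5)
double: tangent at (5, 5): λ = (3·5² + 9)/(2·5) ≡ 7/10. 10⁻¹ ≡ 10 (mod 11) since 10·10 = 100 ≡ 1, so λ ≡ 7·10 ≡ 4.
  x = λ² - 5 - 5 = 16 - 10 ≡ 6; y = λ·(5 - 6) - 5 ≡ 2. → (6, 2)
add P: (6, 2) + (0, 8). λ = (8 - 2)/(0 - 6) ≡ 6/5 mod 11. 5⁻¹ ≡ 9 (mod 11), so λ ≡ 10.
  x = λ² - 6 - 0 = 100 - 6 ≡ 6; y = λ·(6 - 6) - 2 ≡ 9. → (6, 9)
double: tangent at (6, 9): λ = (3·6² + 9)/(2·9) ≡ 7/7. 7⁻¹ ≡ 8 (mod 11) since 7·8 = 56 ≡ 1, so λ ≡ 7·8 ≡ 1.
  x = λ² - 6 - 6 = 1 - 12 ≡ 0; y = λ·(6 - 0) - 9 ≡ 8. → (0, 8)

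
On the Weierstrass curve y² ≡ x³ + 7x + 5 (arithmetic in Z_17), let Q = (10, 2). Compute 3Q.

Repeated addition: build up to 3Q.
2Q: tangent at (10, 2): λ = (3·10² + 7)/(2·2) ≡ 1/4. 4⁻¹ ≡ 13 (mod 17) since 4·13 = 52 ≡ 1, so λ ≡ 1·13 ≡ 13.
  x = λ² - 10 - 10 = 169 - 20 ≡ 13; y = λ·(10 - 13) - 2 ≡ 10. → (13, 10)
3Q: (13, 10) + (10, 2). λ = (2 - 10)/(10 - 13) ≡ 9/14 mod 17. 14⁻¹ ≡ 11 (mod 17), so λ ≡ 14.
  x = λ² - 13 - 10 = 196 - 23 ≡ 3; y = λ·(13 - 3) - 10 ≡ 11. → (3, 11)

(3, 11)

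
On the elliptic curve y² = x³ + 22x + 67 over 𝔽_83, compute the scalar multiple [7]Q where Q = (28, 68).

(19, 17)

Repeated addition: build up to 7Q.
2Q: tangent at (28, 68): λ = (3·28² + 22)/(2·68) ≡ 50/53. 53⁻¹ ≡ 47 (mod 83), so λ ≡ 50·47 ≡ 26.
  x = λ² - 28 - 28 = 676 - 56 ≡ 39; y = λ·(28 - 39) - 68 ≡ 61. → (39, 61)
3Q: (39, 61) + (28, 68). λ = (68 - 61)/(28 - 39) ≡ 7/72 mod 83. 72⁻¹ ≡ 15 (mod 83), so λ ≡ 22.
  x = λ² - 39 - 28 = 484 - 67 ≡ 2; y = λ·(39 - 2) - 61 ≡ 6. → (2, 6)
4Q: (2, 6) + (28, 68). λ = (68 - 6)/(28 - 2) ≡ 62/26 mod 83. 26⁻¹ ≡ 16 (mod 83), so λ ≡ 79.
  x = λ² - 2 - 28 = 6241 - 30 ≡ 69; y = λ·(2 - 69) - 6 ≡ 13. → (69, 13)
5Q: (69, 13) + (28, 68). λ = (68 - 13)/(28 - 69) ≡ 55/42 mod 83. 42⁻¹ ≡ 2 (mod 83) since 42·2 = 84 ≡ 1, so λ ≡ 27.
  x = λ² - 69 - 28 = 729 - 97 ≡ 51; y = λ·(69 - 51) - 13 ≡ 58. → (51, 58)
6Q: (51, 58) + (28, 68). λ = (68 - 58)/(28 - 51) ≡ 10/60 mod 83. 60⁻¹ ≡ 18 (mod 83), so λ ≡ 14.
  x = λ² - 51 - 28 = 196 - 79 ≡ 34; y = λ·(51 - 34) - 58 ≡ 14. → (34, 14)
7Q: (34, 14) + (28, 68). λ = (68 - 14)/(28 - 34) ≡ 54/77 mod 83. 77⁻¹ ≡ 69 (mod 83), so λ ≡ 74.
  x = λ² - 34 - 28 = 5476 - 62 ≡ 19; y = λ·(34 - 19) - 14 ≡ 17. → (19, 17)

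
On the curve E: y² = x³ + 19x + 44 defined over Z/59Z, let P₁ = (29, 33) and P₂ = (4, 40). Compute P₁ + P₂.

(51, 18)

(29, 33) + (4, 40). λ = (40 - 33)/(4 - 29) ≡ 7/34 mod 59. 34⁻¹ ≡ 33 (mod 59) since 34·33 = 1122 ≡ 1, so λ ≡ 54.
  x = λ² - 29 - 4 = 2916 - 33 ≡ 51; y = λ·(29 - 51) - 33 ≡ 18. → (51, 18)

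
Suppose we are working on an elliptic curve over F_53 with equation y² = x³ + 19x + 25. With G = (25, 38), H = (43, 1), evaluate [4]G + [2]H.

First 4G:
Repeated addition: build up to 4G.
2G: tangent at (25, 38): λ = (3·25² + 19)/(2·38) ≡ 39/23. 23⁻¹ ≡ 30 (mod 53), so λ ≡ 39·30 ≡ 4.
  x = λ² - 25 - 25 = 16 - 50 ≡ 19; y = λ·(25 - 19) - 38 ≡ 39. → (19, 39)
3G: (19, 39) + (25, 38). λ = (38 - 39)/(25 - 19) ≡ 52/6 mod 53. 6⁻¹ ≡ 9 (mod 53), so λ ≡ 44.
  x = λ² - 19 - 25 = 1936 - 44 ≡ 37; y = λ·(19 - 37) - 39 ≡ 17. → (37, 17)
4G: (37, 17) + (25, 38). λ = (38 - 17)/(25 - 37) ≡ 21/41 mod 53. 41⁻¹ ≡ 22 (mod 53), so λ ≡ 38.
  x = λ² - 37 - 25 = 1444 - 62 ≡ 4; y = λ·(37 - 4) - 17 ≡ 18. → (4, 18)
4G = (4, 18).
Next 2H:
Repeated addition: build up to 2H.
2H: tangent at (43, 1): λ = (3·43² + 19)/(2·1) ≡ 1/2. 2⁻¹ ≡ 27 (mod 53), so λ ≡ 1·27 ≡ 27.
  x = λ² - 43 - 43 = 729 - 86 ≡ 7; y = λ·(43 - 7) - 1 ≡ 17. → (7, 17)
2H = (7, 17).
Finally 4G + 2H:
(4, 18) + (7, 17). λ = (17 - 18)/(7 - 4) ≡ 52/3 mod 53. 3⁻¹ ≡ 18 (mod 53), so λ ≡ 35.
  x = λ² - 4 - 7 = 1225 - 11 ≡ 48; y = λ·(4 - 48) - 18 ≡ 32. → (48, 32)

(48, 32)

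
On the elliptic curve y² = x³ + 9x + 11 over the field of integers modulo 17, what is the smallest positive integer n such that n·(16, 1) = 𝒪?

2P: tangent at (16, 1): λ = (3·16² + 9)/(2·1) ≡ 12/2. 2⁻¹ ≡ 9 (mod 17), so λ ≡ 12·9 ≡ 6.
  x = λ² - 16 - 16 = 36 - 32 ≡ 4; y = λ·(16 - 4) - 1 ≡ 3. → (4, 3)
3P: (4, 3) + (16, 1). λ = (1 - 3)/(16 - 4) ≡ 15/12 mod 17. 12⁻¹ ≡ 10 (mod 17) since 12·10 = 120 ≡ 1, so λ ≡ 14.
  x = λ² - 4 - 16 = 196 - 20 ≡ 6; y = λ·(4 - 6) - 3 ≡ 3. → (6, 3)
4P: (6, 3) + (16, 1). λ = (1 - 3)/(16 - 6) ≡ 15/10 mod 17. 10⁻¹ ≡ 12 (mod 17), so λ ≡ 10.
  x = λ² - 6 - 16 = 100 - 22 ≡ 10; y = λ·(6 - 10) - 3 ≡ 8. → (10, 8)
5P: (10, 8) + (16, 1). λ = (1 - 8)/(16 - 10) ≡ 10/6 mod 17. 6⁻¹ ≡ 3 (mod 17), so λ ≡ 13.
  x = λ² - 10 - 16 = 169 - 26 ≡ 7; y = λ·(10 - 7) - 8 ≡ 14. → (7, 14)
6P: (7, 14) + (16, 1). λ = (1 - 14)/(16 - 7) ≡ 4/9 mod 17. 9⁻¹ ≡ 2 (mod 17) since 9·2 = 18 ≡ 1, so λ ≡ 8.
  x = λ² - 7 - 16 = 64 - 23 ≡ 7; y = λ·(7 - 7) - 14 ≡ 3. → (7, 3)
7P: (7, 3) + (16, 1). λ = (1 - 3)/(16 - 7) ≡ 15/9 mod 17. 9⁻¹ ≡ 2 (mod 17), so λ ≡ 13.
  x = λ² - 7 - 16 = 169 - 23 ≡ 10; y = λ·(7 - 10) - 3 ≡ 9. → (10, 9)
8P: (10, 9) + (16, 1). λ = (1 - 9)/(16 - 10) ≡ 9/6 mod 17. 6⁻¹ ≡ 3 (mod 17), so λ ≡ 10.
  x = λ² - 10 - 16 = 100 - 26 ≡ 6; y = λ·(10 - 6) - 9 ≡ 14. → (6, 14)
9P: (6, 14) + (16, 1). λ = (1 - 14)/(16 - 6) ≡ 4/10 mod 17. 10⁻¹ ≡ 12 (mod 17) since 10·12 = 120 ≡ 1, so λ ≡ 14.
  x = λ² - 6 - 16 = 196 - 22 ≡ 4; y = λ·(6 - 4) - 14 ≡ 14. → (4, 14)
10P: (4, 14) + (16, 1). λ = (1 - 14)/(16 - 4) ≡ 4/12 mod 17. 12⁻¹ ≡ 10 (mod 17), so λ ≡ 6.
  x = λ² - 4 - 16 = 36 - 20 ≡ 16; y = λ·(4 - 16) - 14 ≡ 16. → (16, 16)
11P: (16, 16) + (16, 1): same x and y₁ ≡ -y₂, so the sum is 𝒪.
11P = 𝒪, so the order is 11.

11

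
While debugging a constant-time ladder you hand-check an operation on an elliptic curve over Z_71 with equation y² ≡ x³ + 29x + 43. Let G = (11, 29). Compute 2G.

tangent at (11, 29): λ = (3·11² + 29)/(2·29) ≡ 37/58. 58⁻¹ ≡ 60 (mod 71), so λ ≡ 37·60 ≡ 19.
  x = λ² - 11 - 11 = 361 - 22 ≡ 55; y = λ·(11 - 55) - 29 ≡ 58. → (55, 58)

(55, 58)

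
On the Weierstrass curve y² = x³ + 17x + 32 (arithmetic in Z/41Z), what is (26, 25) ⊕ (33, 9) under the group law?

(26, 25) + (33, 9). λ = (9 - 25)/(33 - 26) ≡ 25/7 mod 41. 7⁻¹ ≡ 6 (mod 41) since 7·6 = 42 ≡ 1, so λ ≡ 27.
  x = λ² - 26 - 33 = 729 - 59 ≡ 14; y = λ·(26 - 14) - 25 ≡ 12. → (14, 12)

(14, 12)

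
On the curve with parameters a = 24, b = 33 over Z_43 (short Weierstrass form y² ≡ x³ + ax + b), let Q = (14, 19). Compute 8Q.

Repeated addition: build up to 8Q.
2Q: tangent at (14, 19): λ = (3·14² + 24)/(2·19) ≡ 10/38. 38⁻¹ ≡ 17 (mod 43), so λ ≡ 10·17 ≡ 41.
  x = λ² - 14 - 14 = 1681 - 28 ≡ 19; y = λ·(14 - 19) - 19 ≡ 34. → (19, 34)
3Q: (19, 34) + (14, 19). λ = (19 - 34)/(14 - 19) ≡ 28/38 mod 43. 38⁻¹ ≡ 17 (mod 43), so λ ≡ 3.
  x = λ² - 19 - 14 = 9 - 33 ≡ 19; y = λ·(19 - 19) - 34 ≡ 9. → (19, 9)
4Q: (19, 9) + (14, 19). λ = (19 - 9)/(14 - 19) ≡ 10/38 mod 43. 38⁻¹ ≡ 17 (mod 43) since 38·17 = 646 ≡ 1, so λ ≡ 41.
  x = λ² - 19 - 14 = 1681 - 33 ≡ 14; y = λ·(19 - 14) - 9 ≡ 24. → (14, 24)
5Q: (14, 24) + (14, 19): same x and y₁ ≡ -y₂, so the sum is ∞.
6Q: ∞ + (14, 19) = (14, 19) (identity).
7Q: tangent at (14, 19): λ = (3·14² + 24)/(2·19) ≡ 10/38. 38⁻¹ ≡ 17 (mod 43), so λ ≡ 10·17 ≡ 41.
  x = λ² - 14 - 14 = 1681 - 28 ≡ 19; y = λ·(14 - 19) - 19 ≡ 34. → (19, 34)
8Q: (19, 34) + (14, 19). λ = (19 - 34)/(14 - 19) ≡ 28/38 mod 43. 38⁻¹ ≡ 17 (mod 43), so λ ≡ 3.
  x = λ² - 19 - 14 = 9 - 33 ≡ 19; y = λ·(19 - 19) - 34 ≡ 9. → (19, 9)

(19, 9)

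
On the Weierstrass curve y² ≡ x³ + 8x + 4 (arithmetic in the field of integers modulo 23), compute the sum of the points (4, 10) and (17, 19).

(4, 10) + (17, 19). λ = (19 - 10)/(17 - 4) ≡ 9/13 mod 23. 13⁻¹ ≡ 16 (mod 23), so λ ≡ 6.
  x = λ² - 4 - 17 = 36 - 21 ≡ 15; y = λ·(4 - 15) - 10 ≡ 16. → (15, 16)

(15, 16)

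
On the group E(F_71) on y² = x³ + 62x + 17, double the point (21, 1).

tangent at (21, 1): λ = (3·21² + 62)/(2·1) ≡ 36/2. 2⁻¹ ≡ 36 (mod 71), so λ ≡ 36·36 ≡ 18.
  x = λ² - 21 - 21 = 324 - 42 ≡ 69; y = λ·(21 - 69) - 1 ≡ 58. → (69, 58)

(69, 58)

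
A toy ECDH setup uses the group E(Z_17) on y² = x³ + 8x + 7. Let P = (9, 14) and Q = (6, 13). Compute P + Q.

(9, 14) + (6, 13). λ = (13 - 14)/(6 - 9) ≡ 16/14 mod 17. 14⁻¹ ≡ 11 (mod 17), so λ ≡ 6.
  x = λ² - 9 - 6 = 36 - 15 ≡ 4; y = λ·(9 - 4) - 14 ≡ 16. → (4, 16)

(4, 16)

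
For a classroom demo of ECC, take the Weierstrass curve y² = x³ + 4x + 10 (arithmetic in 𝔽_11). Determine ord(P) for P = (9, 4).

5

2P: tangent at (9, 4): λ = (3·9² + 4)/(2·4) ≡ 5/8. 8⁻¹ ≡ 7 (mod 11), so λ ≡ 5·7 ≡ 2.
  x = λ² - 9 - 9 = 4 - 18 ≡ 8; y = λ·(9 - 8) - 4 ≡ 9. → (8, 9)
3P: (8, 9) + (9, 4). λ = (4 - 9)/(9 - 8) ≡ 6/1 mod 11. 1⁻¹ ≡ 1 (mod 11), so λ ≡ 6.
  x = λ² - 8 - 9 = 36 - 17 ≡ 8; y = λ·(8 - 8) - 9 ≡ 2. → (8, 2)
4P: (8, 2) + (9, 4). λ = (4 - 2)/(9 - 8) ≡ 2/1 mod 11. 1⁻¹ ≡ 1 (mod 11), so λ ≡ 2.
  x = λ² - 8 - 9 = 4 - 17 ≡ 9; y = λ·(8 - 9) - 2 ≡ 7. → (9, 7)
5P: (9, 7) + (9, 4): same x and y₁ ≡ -y₂, so the sum is the point at infinity.
5P = the point at infinity, so the order is 5.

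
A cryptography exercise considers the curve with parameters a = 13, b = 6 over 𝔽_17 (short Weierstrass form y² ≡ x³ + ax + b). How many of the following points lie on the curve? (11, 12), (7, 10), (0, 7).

1

(11, 12): 12² ≡ 8, rhs ≡ 1 → off.
(7, 10): 10² ≡ 15, rhs ≡ 15 → on.
(0, 7): 7² ≡ 15, rhs ≡ 6 → off.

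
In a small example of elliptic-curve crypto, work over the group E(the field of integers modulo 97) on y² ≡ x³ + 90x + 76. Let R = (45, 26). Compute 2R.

tangent at (45, 26): λ = (3·45² + 90)/(2·26) ≡ 54/52. 52⁻¹ ≡ 28 (mod 97) since 52·28 = 1456 ≡ 1, so λ ≡ 54·28 ≡ 57.
  x = λ² - 45 - 45 = 3249 - 90 ≡ 55; y = λ·(45 - 55) - 26 ≡ 83. → (55, 83)

(55, 83)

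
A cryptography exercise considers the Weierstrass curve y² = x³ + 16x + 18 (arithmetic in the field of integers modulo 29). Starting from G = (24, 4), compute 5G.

(7, 3)

Repeated addition: build up to 5G.
2G: tangent at (24, 4): λ = (3·24² + 16)/(2·4) ≡ 4/8. 8⁻¹ ≡ 11 (mod 29) since 8·11 = 88 ≡ 1, so λ ≡ 4·11 ≡ 15.
  x = λ² - 24 - 24 = 225 - 48 ≡ 3; y = λ·(24 - 3) - 4 ≡ 21. → (3, 21)
3G: (3, 21) + (24, 4). λ = (4 - 21)/(24 - 3) ≡ 12/21 mod 29. 21⁻¹ ≡ 18 (mod 29), so λ ≡ 13.
  x = λ² - 3 - 24 = 169 - 27 ≡ 26; y = λ·(3 - 26) - 21 ≡ 28. → (26, 28)
4G: (26, 28) + (24, 4). λ = (4 - 28)/(24 - 26) ≡ 5/27 mod 29. 27⁻¹ ≡ 14 (mod 29), so λ ≡ 12.
  x = λ² - 26 - 24 = 144 - 50 ≡ 7; y = λ·(26 - 7) - 28 ≡ 26. → (7, 26)
5G: (7, 26) + (24, 4). λ = (4 - 26)/(24 - 7) ≡ 7/17 mod 29. 17⁻¹ ≡ 12 (mod 29) since 17·12 = 204 ≡ 1, so λ ≡ 26.
  x = λ² - 7 - 24 = 676 - 31 ≡ 7; y = λ·(7 - 7) - 26 ≡ 3. → (7, 3)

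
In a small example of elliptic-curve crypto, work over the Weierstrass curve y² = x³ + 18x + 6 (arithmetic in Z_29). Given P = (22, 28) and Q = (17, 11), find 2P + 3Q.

First 2P:
Repeated addition: build up to 2P.
2P: tangent at (22, 28): λ = (3·22² + 18)/(2·28) ≡ 20/27. 27⁻¹ ≡ 14 (mod 29), so λ ≡ 20·14 ≡ 19.
  x = λ² - 22 - 22 = 361 - 44 ≡ 27; y = λ·(22 - 27) - 28 ≡ 22. → (27, 22)
2P = (27, 22).
Next 3Q:
Repeated addition: build up to 3Q.
2Q: tangent at (17, 11): λ = (3·17² + 18)/(2·11) ≡ 15/22. 22⁻¹ ≡ 4 (mod 29), so λ ≡ 15·4 ≡ 2.
  x = λ² - 17 - 17 = 4 - 34 ≡ 28; y = λ·(17 - 28) - 11 ≡ 25. → (28, 25)
3Q: (28, 25) + (17, 11). λ = (11 - 25)/(17 - 28) ≡ 15/18 mod 29. 18⁻¹ ≡ 21 (mod 29) since 18·21 = 378 ≡ 1, so λ ≡ 25.
  x = λ² - 28 - 17 = 625 - 45 ≡ 0; y = λ·(28 - 0) - 25 ≡ 8. → (0, 8)
3Q = (0, 8).
Finally 2P + 3Q:
(27, 22) + (0, 8). λ = (8 - 22)/(0 - 27) ≡ 15/2 mod 29. 2⁻¹ ≡ 15 (mod 29), so λ ≡ 22.
  x = λ² - 27 - 0 = 484 - 27 ≡ 22; y = λ·(27 - 22) - 22 ≡ 1. → (22, 1)

(22, 1)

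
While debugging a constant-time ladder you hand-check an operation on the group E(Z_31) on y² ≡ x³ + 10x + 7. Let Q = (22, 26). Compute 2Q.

tangent at (22, 26): λ = (3·22² + 10)/(2·26) ≡ 5/21. 21⁻¹ ≡ 3 (mod 31), so λ ≡ 5·3 ≡ 15.
  x = λ² - 22 - 22 = 225 - 44 ≡ 26; y = λ·(22 - 26) - 26 ≡ 7. → (26, 7)

(26, 7)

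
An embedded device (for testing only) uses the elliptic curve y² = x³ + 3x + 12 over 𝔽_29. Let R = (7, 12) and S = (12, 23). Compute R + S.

(7, 12) + (12, 23). λ = (23 - 12)/(12 - 7) ≡ 11/5 mod 29. 5⁻¹ ≡ 6 (mod 29), so λ ≡ 8.
  x = λ² - 7 - 12 = 64 - 19 ≡ 16; y = λ·(7 - 16) - 12 ≡ 3. → (16, 3)

(16, 3)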